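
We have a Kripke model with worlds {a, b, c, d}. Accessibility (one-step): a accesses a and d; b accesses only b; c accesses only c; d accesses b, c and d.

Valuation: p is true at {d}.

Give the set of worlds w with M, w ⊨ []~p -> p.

{a, d}

a: []~p is F, p is F. ✓
b: []~p is T, p is F. ✗
c: []~p is T, p is F. ✗
d: []~p is F, p is T. ✓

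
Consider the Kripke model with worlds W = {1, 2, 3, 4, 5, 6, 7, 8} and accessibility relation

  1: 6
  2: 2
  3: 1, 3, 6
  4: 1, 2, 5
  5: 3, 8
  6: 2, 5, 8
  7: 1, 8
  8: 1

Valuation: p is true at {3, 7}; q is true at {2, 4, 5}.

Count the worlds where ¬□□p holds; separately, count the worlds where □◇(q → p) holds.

8 and 5

For ¬□□p:
1: □□p is F. ✓
2: □□p is F. ✓
3: □□p is F. ✓
4: □□p is F. ✓
5: □□p is F. ✓
6: □□p is F. ✓
7: □□p is F. ✓
8: □□p is F. ✓
— 8 worlds.
For □◇(q → p):
1: successors {6}; ◇(q → p) there: 6:T. ✓
2: successors {2}; ◇(q → p) there: 2:F. ✗
3: successors {1, 3, 6}; ◇(q → p) there: 1:T, 3:T, 6:T. ✓
4: successors {1, 2, 5}; ◇(q → p) there: 1:T, 2:F, 5:T. ✗
5: successors {3, 8}; ◇(q → p) there: 3:T, 8:T. ✓
6: successors {2, 5, 8}; ◇(q → p) there: 2:F, 5:T, 8:T. ✗
7: successors {1, 8}; ◇(q → p) there: 1:T, 8:T. ✓
8: successors {1}; ◇(q → p) there: 1:T. ✓
— 5 worlds.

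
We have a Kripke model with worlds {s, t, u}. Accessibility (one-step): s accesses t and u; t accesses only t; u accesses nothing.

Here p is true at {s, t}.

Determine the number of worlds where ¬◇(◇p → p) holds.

s: ◇(◇p → p) is T. ✗
t: ◇(◇p → p) is T. ✗
u: ◇(◇p → p) is F. ✓
Satisfying worlds: {u}.

1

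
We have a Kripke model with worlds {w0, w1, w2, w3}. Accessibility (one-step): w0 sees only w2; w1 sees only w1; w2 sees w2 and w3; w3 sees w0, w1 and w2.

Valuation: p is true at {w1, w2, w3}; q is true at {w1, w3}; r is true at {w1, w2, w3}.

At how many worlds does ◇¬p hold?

1

w0: successors {w2}; ¬p there: w2:F. ✗
w1: successors {w1}; ¬p there: w1:F. ✗
w2: successors {w2, w3}; ¬p there: w2:F, w3:F. ✗
w3: successors {w0, w1, w2}; ¬p there: w0:T, w1:F, w2:F. ✓
Satisfying worlds: {w3}.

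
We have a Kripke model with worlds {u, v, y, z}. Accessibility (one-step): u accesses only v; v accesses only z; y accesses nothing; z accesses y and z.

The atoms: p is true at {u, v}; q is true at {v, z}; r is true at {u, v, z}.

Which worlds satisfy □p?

{u, y}

u: successors {v}; p there: v:T. ✓
v: successors {z}; p there: z:F. ✗
y: no successors, so □p holds vacuously. ✓
z: successors {y, z}; p there: y:F, z:F. ✗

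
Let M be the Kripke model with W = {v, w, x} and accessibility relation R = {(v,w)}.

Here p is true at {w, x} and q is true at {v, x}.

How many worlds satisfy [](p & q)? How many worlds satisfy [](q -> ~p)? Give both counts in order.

For [](p & q):
v: successors {w}; p & q there: w:F. ✗
w: no successors, so [](p & q) holds vacuously. ✓
x: no successors, so [](p & q) holds vacuously. ✓
— 2 worlds.
For [](q -> ~p):
v: successors {w}; q -> ~p there: w:T. ✓
w: no successors, so [](q -> ~p) holds vacuously. ✓
x: no successors, so [](q -> ~p) holds vacuously. ✓
— 3 worlds.

2 and 3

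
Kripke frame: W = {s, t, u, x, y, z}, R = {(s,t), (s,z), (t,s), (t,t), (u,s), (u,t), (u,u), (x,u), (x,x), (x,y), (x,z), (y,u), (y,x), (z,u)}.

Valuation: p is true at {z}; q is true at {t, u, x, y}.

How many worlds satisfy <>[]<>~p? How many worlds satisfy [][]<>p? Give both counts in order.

For <>[]<>~p:
s: successors {t, z}; []<>~p there: t:T, z:T. ✓
t: successors {s, t}; []<>~p there: s:T, t:T. ✓
u: successors {s, t, u}; []<>~p there: s:T, t:T, u:T. ✓
x: successors {u, x, y, z}; []<>~p there: u:T, x:T, y:T, z:T. ✓
y: successors {u, x}; []<>~p there: u:T, x:T. ✓
z: successors {u}; []<>~p there: u:T. ✓
— 6 worlds.
For [][]<>p:
s: successors {t, z}; []<>p there: t:F, z:F. ✗
t: successors {s, t}; []<>p there: s:F, t:F. ✗
u: successors {s, t, u}; []<>p there: s:F, t:F, u:F. ✗
x: successors {u, x, y, z}; []<>p there: u:F, x:F, y:F, z:F. ✗
y: successors {u, x}; []<>p there: u:F, x:F. ✗
z: successors {u}; []<>p there: u:F. ✗
— 0 worlds.

6 and 0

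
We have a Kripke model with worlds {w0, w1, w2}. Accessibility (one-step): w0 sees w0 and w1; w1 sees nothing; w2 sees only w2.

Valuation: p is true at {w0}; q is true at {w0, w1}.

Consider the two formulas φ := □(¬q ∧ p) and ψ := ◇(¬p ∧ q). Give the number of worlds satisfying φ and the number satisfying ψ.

1 and 1

For □(¬q ∧ p):
w0: successors {w0, w1}; ¬q ∧ p there: w0:F, w1:F. ✗
w1: no successors, so □(¬q ∧ p) holds vacuously. ✓
w2: successors {w2}; ¬q ∧ p there: w2:F. ✗
— 1 world.
For ◇(¬p ∧ q):
w0: successors {w0, w1}; ¬p ∧ q there: w0:F, w1:T. ✓
w1: no successors, so ◇(¬p ∧ q) fails. ✗
w2: successors {w2}; ¬p ∧ q there: w2:F. ✗
— 1 world.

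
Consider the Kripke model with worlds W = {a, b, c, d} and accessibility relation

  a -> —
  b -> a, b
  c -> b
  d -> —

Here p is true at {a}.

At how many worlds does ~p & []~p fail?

2

a: ~p is F, []~p is T. ✗
b: ~p is T, []~p is F. ✗
c: ~p is T, []~p is T. ✓
d: ~p is T, []~p is T. ✓
Satisfying worlds: {c, d}.
So ~p & []~p fails at the other 2 worlds.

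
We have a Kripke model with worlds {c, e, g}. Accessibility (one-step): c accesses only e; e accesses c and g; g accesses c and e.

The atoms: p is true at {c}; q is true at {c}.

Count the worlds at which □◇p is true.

1

c: successors {e}; ◇p there: e:T. ✓
e: successors {c, g}; ◇p there: c:F, g:T. ✗
g: successors {c, e}; ◇p there: c:F, e:T. ✗
Satisfying worlds: {c}.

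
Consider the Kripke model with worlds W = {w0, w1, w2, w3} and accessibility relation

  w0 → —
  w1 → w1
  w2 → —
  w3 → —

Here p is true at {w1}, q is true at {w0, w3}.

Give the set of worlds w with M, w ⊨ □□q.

w0: no successors, so □□q holds vacuously. ✓
w1: successors {w1}; □q there: w1:F. ✗
w2: no successors, so □□q holds vacuously. ✓
w3: no successors, so □□q holds vacuously. ✓

{w0, w2, w3}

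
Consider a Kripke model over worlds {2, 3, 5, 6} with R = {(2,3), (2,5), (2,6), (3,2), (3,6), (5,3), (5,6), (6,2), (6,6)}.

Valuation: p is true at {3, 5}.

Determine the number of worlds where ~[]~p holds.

2: []~p is F. ✓
3: []~p is T. ✗
5: []~p is F. ✓
6: []~p is T. ✗
Satisfying worlds: {2, 5}.

2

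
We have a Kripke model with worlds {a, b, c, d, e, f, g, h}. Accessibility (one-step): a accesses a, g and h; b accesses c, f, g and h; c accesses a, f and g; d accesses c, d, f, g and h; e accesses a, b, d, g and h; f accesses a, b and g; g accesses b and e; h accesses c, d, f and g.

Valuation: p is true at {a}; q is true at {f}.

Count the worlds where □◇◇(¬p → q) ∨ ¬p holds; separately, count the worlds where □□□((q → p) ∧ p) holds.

8 and 0

For □◇◇(¬p → q) ∨ ¬p:
a: □◇◇(¬p → q) is T, ¬p is F. ✓
b: □◇◇(¬p → q) is T, ¬p is T. ✓
c: □◇◇(¬p → q) is T, ¬p is T. ✓
d: □◇◇(¬p → q) is T, ¬p is T. ✓
e: □◇◇(¬p → q) is T, ¬p is T. ✓
f: □◇◇(¬p → q) is T, ¬p is T. ✓
g: □◇◇(¬p → q) is T, ¬p is T. ✓
h: □◇◇(¬p → q) is T, ¬p is T. ✓
— 8 worlds.
For □□□((q → p) ∧ p):
a: successors {a, g, h}; □□((q → p) ∧ p) there: a:F, g:F, h:F. ✗
b: successors {c, f, g, h}; □□((q → p) ∧ p) there: c:F, f:F, g:F, h:F. ✗
c: successors {a, f, g}; □□((q → p) ∧ p) there: a:F, f:F, g:F. ✗
d: successors {c, d, f, g, h}; □□((q → p) ∧ p) there: c:F, d:F, f:F, g:F, h:F. ✗
e: successors {a, b, d, g, h}; □□((q → p) ∧ p) there: a:F, b:F, d:F, g:F, h:F. ✗
f: successors {a, b, g}; □□((q → p) ∧ p) there: a:F, b:F, g:F. ✗
g: successors {b, e}; □□((q → p) ∧ p) there: b:F, e:F. ✗
h: successors {c, d, f, g}; □□((q → p) ∧ p) there: c:F, d:F, f:F, g:F. ✗
— 0 worlds.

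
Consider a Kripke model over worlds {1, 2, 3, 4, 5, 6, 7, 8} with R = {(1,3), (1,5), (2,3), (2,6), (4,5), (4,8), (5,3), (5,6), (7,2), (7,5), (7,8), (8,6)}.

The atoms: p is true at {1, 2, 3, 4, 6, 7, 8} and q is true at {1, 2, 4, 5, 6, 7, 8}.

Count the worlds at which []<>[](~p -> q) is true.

1: successors {3, 5}; <>[](~p -> q) there: 3:F, 5:T. ✗
2: successors {3, 6}; <>[](~p -> q) there: 3:F, 6:F. ✗
3: no successors, so []<>[](~p -> q) holds vacuously. ✓
4: successors {5, 8}; <>[](~p -> q) there: 5:T, 8:T. ✓
5: successors {3, 6}; <>[](~p -> q) there: 3:F, 6:F. ✗
6: no successors, so []<>[](~p -> q) holds vacuously. ✓
7: successors {2, 5, 8}; <>[](~p -> q) there: 2:T, 5:T, 8:T. ✓
8: successors {6}; <>[](~p -> q) there: 6:F. ✗
Satisfying worlds: {3, 4, 6, 7}.

4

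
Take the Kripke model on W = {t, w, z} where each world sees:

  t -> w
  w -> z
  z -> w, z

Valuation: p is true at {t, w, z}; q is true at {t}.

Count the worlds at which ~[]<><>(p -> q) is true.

3

t: []<><>(p -> q) is F. ✓
w: []<><>(p -> q) is F. ✓
z: []<><>(p -> q) is F. ✓
Satisfying worlds: {t, w, z}.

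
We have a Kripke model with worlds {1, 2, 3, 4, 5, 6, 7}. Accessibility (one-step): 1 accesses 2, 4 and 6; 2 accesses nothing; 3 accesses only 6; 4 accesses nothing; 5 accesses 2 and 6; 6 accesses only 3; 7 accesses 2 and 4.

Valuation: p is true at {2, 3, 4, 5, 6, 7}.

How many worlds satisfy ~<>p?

1: <>p is T. ✗
2: <>p is F. ✓
3: <>p is T. ✗
4: <>p is F. ✓
5: <>p is T. ✗
6: <>p is T. ✗
7: <>p is T. ✗
Satisfying worlds: {2, 4}.

2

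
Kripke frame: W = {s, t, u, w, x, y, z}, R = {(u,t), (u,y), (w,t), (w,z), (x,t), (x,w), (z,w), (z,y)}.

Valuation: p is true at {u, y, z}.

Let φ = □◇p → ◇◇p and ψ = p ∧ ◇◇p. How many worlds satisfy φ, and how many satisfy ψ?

For □◇p → ◇◇p:
s: □◇p is T, ◇◇p is F. ✗
t: □◇p is T, ◇◇p is F. ✗
u: □◇p is F, ◇◇p is F. ✓
w: □◇p is F, ◇◇p is T. ✓
x: □◇p is F, ◇◇p is T. ✓
y: □◇p is T, ◇◇p is F. ✗
z: □◇p is F, ◇◇p is T. ✓
— 4 worlds.
For p ∧ ◇◇p:
s: p is F, ◇◇p is F. ✗
t: p is F, ◇◇p is F. ✗
u: p is T, ◇◇p is F. ✗
w: p is F, ◇◇p is T. ✗
x: p is F, ◇◇p is T. ✗
y: p is T, ◇◇p is F. ✗
z: p is T, ◇◇p is T. ✓
— 1 world.

4 and 1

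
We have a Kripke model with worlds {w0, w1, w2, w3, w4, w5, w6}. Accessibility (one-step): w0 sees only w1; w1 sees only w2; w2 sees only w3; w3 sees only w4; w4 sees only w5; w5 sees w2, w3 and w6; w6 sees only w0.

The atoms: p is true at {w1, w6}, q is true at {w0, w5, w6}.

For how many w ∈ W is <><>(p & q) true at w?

w0: successors {w1}; <>(p & q) there: w1:F. ✗
w1: successors {w2}; <>(p & q) there: w2:F. ✗
w2: successors {w3}; <>(p & q) there: w3:F. ✗
w3: successors {w4}; <>(p & q) there: w4:F. ✗
w4: successors {w5}; <>(p & q) there: w5:T. ✓
w5: successors {w2, w3, w6}; <>(p & q) there: w2:F, w3:F, w6:F. ✗
w6: successors {w0}; <>(p & q) there: w0:F. ✗
Satisfying worlds: {w4}.

1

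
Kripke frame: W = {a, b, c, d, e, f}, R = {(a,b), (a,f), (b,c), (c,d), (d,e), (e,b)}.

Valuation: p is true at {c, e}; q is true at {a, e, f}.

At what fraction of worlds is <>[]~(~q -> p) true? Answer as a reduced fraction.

1/2

a: successors {b, f}; []~(~q -> p) there: b:F, f:T. ✓
b: successors {c}; []~(~q -> p) there: c:T. ✓
c: successors {d}; []~(~q -> p) there: d:F. ✗
d: successors {e}; []~(~q -> p) there: e:T. ✓
e: successors {b}; []~(~q -> p) there: b:F. ✗
f: no successors, so <>[]~(~q -> p) fails. ✗
That's 3 of 6 worlds, so 3/6 = 1/2.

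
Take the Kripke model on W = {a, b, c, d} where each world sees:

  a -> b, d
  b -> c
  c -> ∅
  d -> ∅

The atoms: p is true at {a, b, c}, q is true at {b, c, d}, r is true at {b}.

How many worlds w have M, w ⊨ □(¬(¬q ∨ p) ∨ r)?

3

a: successors {b, d}; ¬(¬q ∨ p) ∨ r there: b:T, d:T. ✓
b: successors {c}; ¬(¬q ∨ p) ∨ r there: c:F. ✗
c: no successors, so □(¬(¬q ∨ p) ∨ r) holds vacuously. ✓
d: no successors, so □(¬(¬q ∨ p) ∨ r) holds vacuously. ✓
Satisfying worlds: {a, c, d}.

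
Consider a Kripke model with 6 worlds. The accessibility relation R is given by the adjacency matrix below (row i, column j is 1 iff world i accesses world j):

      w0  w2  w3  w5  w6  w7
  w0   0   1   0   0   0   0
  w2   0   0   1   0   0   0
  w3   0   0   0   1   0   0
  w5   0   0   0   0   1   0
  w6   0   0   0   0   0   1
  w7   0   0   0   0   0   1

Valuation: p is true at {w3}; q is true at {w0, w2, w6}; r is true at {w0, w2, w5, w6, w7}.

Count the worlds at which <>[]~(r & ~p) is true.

w0: successors {w2}; []~(r & ~p) there: w2:T. ✓
w2: successors {w3}; []~(r & ~p) there: w3:F. ✗
w3: successors {w5}; []~(r & ~p) there: w5:F. ✗
w5: successors {w6}; []~(r & ~p) there: w6:F. ✗
w6: successors {w7}; []~(r & ~p) there: w7:F. ✗
w7: successors {w7}; []~(r & ~p) there: w7:F. ✗
Satisfying worlds: {w0}.

1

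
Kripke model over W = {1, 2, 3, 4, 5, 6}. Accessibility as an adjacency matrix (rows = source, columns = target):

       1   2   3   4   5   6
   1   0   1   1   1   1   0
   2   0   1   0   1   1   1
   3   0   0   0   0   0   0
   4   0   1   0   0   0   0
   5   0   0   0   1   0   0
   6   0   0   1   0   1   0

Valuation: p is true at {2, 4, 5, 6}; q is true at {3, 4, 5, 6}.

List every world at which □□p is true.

{1, 3, 4, 5, 6}

1: successors {2, 3, 4, 5}; □p there: 2:T, 3:T, 4:T, 5:T. ✓
2: successors {2, 4, 5, 6}; □p there: 2:T, 4:T, 5:T, 6:F. ✗
3: no successors, so □□p holds vacuously. ✓
4: successors {2}; □p there: 2:T. ✓
5: successors {4}; □p there: 4:T. ✓
6: successors {3, 5}; □p there: 3:T, 5:T. ✓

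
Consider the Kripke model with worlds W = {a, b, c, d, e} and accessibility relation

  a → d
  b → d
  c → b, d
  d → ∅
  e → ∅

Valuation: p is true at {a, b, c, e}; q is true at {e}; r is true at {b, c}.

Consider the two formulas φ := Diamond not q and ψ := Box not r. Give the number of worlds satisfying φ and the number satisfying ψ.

3 and 4

For Diamond not q:
a: successors {d}; not q there: d:T. ✓
b: successors {d}; not q there: d:T. ✓
c: successors {b, d}; not q there: b:T, d:T. ✓
d: no successors, so Diamond not q fails. ✗
e: no successors, so Diamond not q fails. ✗
— 3 worlds.
For Box not r:
a: successors {d}; not r there: d:T. ✓
b: successors {d}; not r there: d:T. ✓
c: successors {b, d}; not r there: b:F, d:T. ✗
d: no successors, so Box not r holds vacuously. ✓
e: no successors, so Box not r holds vacuously. ✓
— 4 worlds.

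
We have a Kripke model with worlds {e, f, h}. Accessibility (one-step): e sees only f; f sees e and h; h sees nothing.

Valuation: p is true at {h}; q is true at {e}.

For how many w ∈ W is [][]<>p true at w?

2

e: successors {f}; []<>p there: f:F. ✗
f: successors {e, h}; []<>p there: e:T, h:T. ✓
h: no successors, so [][]<>p holds vacuously. ✓
Satisfying worlds: {f, h}.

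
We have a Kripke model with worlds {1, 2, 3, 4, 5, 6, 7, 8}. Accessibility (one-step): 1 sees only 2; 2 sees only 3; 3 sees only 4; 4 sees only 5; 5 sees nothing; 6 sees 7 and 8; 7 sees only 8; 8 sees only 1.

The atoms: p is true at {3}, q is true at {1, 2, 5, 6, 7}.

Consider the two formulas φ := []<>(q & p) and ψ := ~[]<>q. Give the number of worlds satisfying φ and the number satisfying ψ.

1 and 4

For []<>(q & p):
1: successors {2}; <>(q & p) there: 2:F. ✗
2: successors {3}; <>(q & p) there: 3:F. ✗
3: successors {4}; <>(q & p) there: 4:F. ✗
4: successors {5}; <>(q & p) there: 5:F. ✗
5: no successors, so []<>(q & p) holds vacuously. ✓
6: successors {7, 8}; <>(q & p) there: 7:F, 8:F. ✗
7: successors {8}; <>(q & p) there: 8:F. ✗
8: successors {1}; <>(q & p) there: 1:F. ✗
— 1 world.
For ~[]<>q:
1: []<>q is F. ✓
2: []<>q is F. ✓
3: []<>q is T. ✗
4: []<>q is F. ✓
5: []<>q is T. ✗
6: []<>q is F. ✓
7: []<>q is T. ✗
8: []<>q is T. ✗
— 4 worlds.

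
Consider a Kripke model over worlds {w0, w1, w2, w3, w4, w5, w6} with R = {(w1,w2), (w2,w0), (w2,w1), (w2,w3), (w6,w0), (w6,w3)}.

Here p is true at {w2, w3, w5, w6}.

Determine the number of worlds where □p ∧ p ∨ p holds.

w0: □p ∧ p is F, p is F. ✗
w1: □p ∧ p is F, p is F. ✗
w2: □p ∧ p is F, p is T. ✓
w3: □p ∧ p is T, p is T. ✓
w4: □p ∧ p is F, p is F. ✗
w5: □p ∧ p is T, p is T. ✓
w6: □p ∧ p is F, p is T. ✓
Satisfying worlds: {w2, w3, w5, w6}.

4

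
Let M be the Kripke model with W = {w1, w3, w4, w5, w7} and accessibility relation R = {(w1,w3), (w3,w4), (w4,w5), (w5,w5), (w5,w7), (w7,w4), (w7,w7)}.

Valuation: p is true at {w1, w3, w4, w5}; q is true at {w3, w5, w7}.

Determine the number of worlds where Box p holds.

3

w1: successors {w3}; p there: w3:T. ✓
w3: successors {w4}; p there: w4:T. ✓
w4: successors {w5}; p there: w5:T. ✓
w5: successors {w5, w7}; p there: w5:T, w7:F. ✗
w7: successors {w4, w7}; p there: w4:T, w7:F. ✗
Satisfying worlds: {w1, w3, w4}.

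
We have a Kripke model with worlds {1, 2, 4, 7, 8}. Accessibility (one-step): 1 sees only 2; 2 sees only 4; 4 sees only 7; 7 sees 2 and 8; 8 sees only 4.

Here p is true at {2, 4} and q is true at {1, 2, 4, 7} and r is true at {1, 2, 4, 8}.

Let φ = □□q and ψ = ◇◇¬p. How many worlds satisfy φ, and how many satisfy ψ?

For □□q:
1: successors {2}; □q there: 2:T. ✓
2: successors {4}; □q there: 4:T. ✓
4: successors {7}; □q there: 7:F. ✗
7: successors {2, 8}; □q there: 2:T, 8:T. ✓
8: successors {4}; □q there: 4:T. ✓
— 4 worlds.
For ◇◇¬p:
1: successors {2}; ◇¬p there: 2:F. ✗
2: successors {4}; ◇¬p there: 4:T. ✓
4: successors {7}; ◇¬p there: 7:T. ✓
7: successors {2, 8}; ◇¬p there: 2:F, 8:F. ✗
8: successors {4}; ◇¬p there: 4:T. ✓
— 3 worlds.

4 and 3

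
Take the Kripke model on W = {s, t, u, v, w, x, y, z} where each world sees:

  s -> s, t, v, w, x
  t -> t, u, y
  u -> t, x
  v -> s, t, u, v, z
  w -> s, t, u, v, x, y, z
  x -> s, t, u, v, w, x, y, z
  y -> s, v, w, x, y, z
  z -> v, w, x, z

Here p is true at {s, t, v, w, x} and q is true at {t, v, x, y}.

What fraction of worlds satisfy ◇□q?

1/2

s: successors {s, t, v, w, x}; □q there: s:F, t:F, v:F, w:F, x:F. ✗
t: successors {t, u, y}; □q there: t:F, u:T, y:F. ✓
u: successors {t, x}; □q there: t:F, x:F. ✗
v: successors {s, t, u, v, z}; □q there: s:F, t:F, u:T, v:F, z:F. ✓
w: successors {s, t, u, v, x, y, z}; □q there: s:F, t:F, u:T, v:F, x:F, y:F, z:F. ✓
x: successors {s, t, u, v, w, x, y, z}; □q there: s:F, t:F, u:T, v:F, w:F, x:F, y:F, z:F. ✓
y: successors {s, v, w, x, y, z}; □q there: s:F, v:F, w:F, x:F, y:F, z:F. ✗
z: successors {v, w, x, z}; □q there: v:F, w:F, x:F, z:F. ✗
That's 4 of 8 worlds, so 4/8 = 1/2.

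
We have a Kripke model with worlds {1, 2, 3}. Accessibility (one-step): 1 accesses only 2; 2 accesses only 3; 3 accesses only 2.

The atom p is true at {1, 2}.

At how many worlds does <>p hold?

2

1: successors {2}; p there: 2:T. ✓
2: successors {3}; p there: 3:F. ✗
3: successors {2}; p there: 2:T. ✓
Satisfying worlds: {1, 3}.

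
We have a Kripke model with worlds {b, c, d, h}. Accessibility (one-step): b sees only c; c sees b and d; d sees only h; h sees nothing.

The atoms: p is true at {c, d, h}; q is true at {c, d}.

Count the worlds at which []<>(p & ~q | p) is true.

3

b: successors {c}; <>(p & ~q | p) there: c:T. ✓
c: successors {b, d}; <>(p & ~q | p) there: b:T, d:T. ✓
d: successors {h}; <>(p & ~q | p) there: h:F. ✗
h: no successors, so []<>(p & ~q | p) holds vacuously. ✓
Satisfying worlds: {b, c, h}.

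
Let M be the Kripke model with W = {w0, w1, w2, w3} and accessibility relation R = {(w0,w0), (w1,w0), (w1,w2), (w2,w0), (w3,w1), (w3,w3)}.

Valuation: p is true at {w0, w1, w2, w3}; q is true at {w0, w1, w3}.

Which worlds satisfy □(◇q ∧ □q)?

{w0, w1, w2}

w0: successors {w0}; ◇q ∧ □q there: w0:T. ✓
w1: successors {w0, w2}; ◇q ∧ □q there: w0:T, w2:T. ✓
w2: successors {w0}; ◇q ∧ □q there: w0:T. ✓
w3: successors {w1, w3}; ◇q ∧ □q there: w1:F, w3:T. ✗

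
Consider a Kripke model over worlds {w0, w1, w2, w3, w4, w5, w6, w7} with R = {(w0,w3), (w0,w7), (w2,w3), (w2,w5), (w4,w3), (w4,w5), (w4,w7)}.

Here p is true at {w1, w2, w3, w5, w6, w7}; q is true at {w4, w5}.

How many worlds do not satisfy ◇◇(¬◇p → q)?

8

w0: successors {w3, w7}; ◇(¬◇p → q) there: w3:F, w7:F. ✗
w1: no successors, so ◇◇(¬◇p → q) fails. ✗
w2: successors {w3, w5}; ◇(¬◇p → q) there: w3:F, w5:F. ✗
w3: no successors, so ◇◇(¬◇p → q) fails. ✗
w4: successors {w3, w5, w7}; ◇(¬◇p → q) there: w3:F, w5:F, w7:F. ✗
w5: no successors, so ◇◇(¬◇p → q) fails. ✗
w6: no successors, so ◇◇(¬◇p → q) fails. ✗
w7: no successors, so ◇◇(¬◇p → q) fails. ✗
Satisfying worlds: ∅.
So ◇◇(¬◇p → q) fails at the other 8 worlds.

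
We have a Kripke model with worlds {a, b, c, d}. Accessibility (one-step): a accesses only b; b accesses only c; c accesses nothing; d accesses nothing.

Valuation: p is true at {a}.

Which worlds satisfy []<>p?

{c, d}

a: successors {b}; <>p there: b:F. ✗
b: successors {c}; <>p there: c:F. ✗
c: no successors, so []<>p holds vacuously. ✓
d: no successors, so []<>p holds vacuously. ✓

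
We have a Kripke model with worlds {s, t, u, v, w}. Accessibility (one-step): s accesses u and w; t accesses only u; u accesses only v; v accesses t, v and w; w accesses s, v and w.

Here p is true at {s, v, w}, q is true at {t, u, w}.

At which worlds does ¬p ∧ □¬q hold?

s: ¬p is F, □¬q is F. ✗
t: ¬p is T, □¬q is F. ✗
u: ¬p is T, □¬q is T. ✓
v: ¬p is F, □¬q is F. ✗
w: ¬p is F, □¬q is F. ✗

{u}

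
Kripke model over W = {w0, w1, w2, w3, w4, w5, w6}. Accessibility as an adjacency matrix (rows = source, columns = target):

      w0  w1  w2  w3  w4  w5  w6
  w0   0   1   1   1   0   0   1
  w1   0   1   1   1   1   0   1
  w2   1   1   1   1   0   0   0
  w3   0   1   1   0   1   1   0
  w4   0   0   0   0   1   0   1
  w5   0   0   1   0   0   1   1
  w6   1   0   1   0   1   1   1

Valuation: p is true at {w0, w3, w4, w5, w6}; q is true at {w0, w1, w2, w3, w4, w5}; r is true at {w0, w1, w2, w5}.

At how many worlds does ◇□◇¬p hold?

w0: successors {w1, w2, w3, w6}; □◇¬p there: w1:F, w2:T, w3:F, w6:F. ✓
w1: successors {w1, w2, w3, w4, w6}; □◇¬p there: w1:F, w2:T, w3:F, w4:F, w6:F. ✓
w2: successors {w0, w1, w2, w3}; □◇¬p there: w0:T, w1:F, w2:T, w3:F. ✓
w3: successors {w1, w2, w4, w5}; □◇¬p there: w1:F, w2:T, w4:F, w5:T. ✓
w4: successors {w4, w6}; □◇¬p there: w4:F, w6:F. ✗
w5: successors {w2, w5, w6}; □◇¬p there: w2:T, w5:T, w6:F. ✓
w6: successors {w0, w2, w4, w5, w6}; □◇¬p there: w0:T, w2:T, w4:F, w5:T, w6:F. ✓
Satisfying worlds: {w0, w1, w2, w3, w5, w6}.

6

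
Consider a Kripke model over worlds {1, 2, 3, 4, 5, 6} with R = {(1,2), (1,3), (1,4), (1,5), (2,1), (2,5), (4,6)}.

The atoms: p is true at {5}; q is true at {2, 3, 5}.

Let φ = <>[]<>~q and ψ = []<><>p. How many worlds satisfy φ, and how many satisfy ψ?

3 and 3

For <>[]<>~q:
1: successors {2, 3, 4, 5}; []<>~q there: 2:F, 3:T, 4:F, 5:T. ✓
2: successors {1, 5}; []<>~q there: 1:F, 5:T. ✓
3: no successors, so <>[]<>~q fails. ✗
4: successors {6}; []<>~q there: 6:T. ✓
5: no successors, so <>[]<>~q fails. ✗
6: no successors, so <>[]<>~q fails. ✗
— 3 worlds.
For []<><>p:
1: successors {2, 3, 4, 5}; <><>p there: 2:T, 3:F, 4:F, 5:F. ✗
2: successors {1, 5}; <><>p there: 1:T, 5:F. ✗
3: no successors, so []<><>p holds vacuously. ✓
4: successors {6}; <><>p there: 6:F. ✗
5: no successors, so []<><>p holds vacuously. ✓
6: no successors, so []<><>p holds vacuously. ✓
— 3 worlds.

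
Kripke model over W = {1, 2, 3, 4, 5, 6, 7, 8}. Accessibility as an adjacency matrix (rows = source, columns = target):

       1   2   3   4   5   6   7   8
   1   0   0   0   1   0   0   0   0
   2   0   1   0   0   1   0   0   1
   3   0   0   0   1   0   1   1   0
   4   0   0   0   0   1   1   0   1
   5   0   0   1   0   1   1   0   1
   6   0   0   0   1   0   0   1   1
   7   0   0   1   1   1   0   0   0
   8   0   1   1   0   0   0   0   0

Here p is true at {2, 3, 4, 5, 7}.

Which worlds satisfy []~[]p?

{1, 7, 8}

1: successors {4}; ~[]p there: 4:T. ✓
2: successors {2, 5, 8}; ~[]p there: 2:T, 5:T, 8:F. ✗
3: successors {4, 6, 7}; ~[]p there: 4:T, 6:T, 7:F. ✗
4: successors {5, 6, 8}; ~[]p there: 5:T, 6:T, 8:F. ✗
5: successors {3, 5, 6, 8}; ~[]p there: 3:T, 5:T, 6:T, 8:F. ✗
6: successors {4, 7, 8}; ~[]p there: 4:T, 7:F, 8:F. ✗
7: successors {3, 4, 5}; ~[]p there: 3:T, 4:T, 5:T. ✓
8: successors {2, 3}; ~[]p there: 2:T, 3:T. ✓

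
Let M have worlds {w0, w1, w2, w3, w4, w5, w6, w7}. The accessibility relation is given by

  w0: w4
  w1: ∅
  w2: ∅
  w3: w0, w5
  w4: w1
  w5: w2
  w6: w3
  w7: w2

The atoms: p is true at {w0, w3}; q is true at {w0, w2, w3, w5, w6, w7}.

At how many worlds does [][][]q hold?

w0: successors {w4}; [][]q there: w4:T. ✓
w1: no successors, so [][][]q holds vacuously. ✓
w2: no successors, so [][][]q holds vacuously. ✓
w3: successors {w0, w5}; [][]q there: w0:F, w5:T. ✗
w4: successors {w1}; [][]q there: w1:T. ✓
w5: successors {w2}; [][]q there: w2:T. ✓
w6: successors {w3}; [][]q there: w3:F. ✗
w7: successors {w2}; [][]q there: w2:T. ✓
Satisfying worlds: {w0, w1, w2, w4, w5, w7}.

6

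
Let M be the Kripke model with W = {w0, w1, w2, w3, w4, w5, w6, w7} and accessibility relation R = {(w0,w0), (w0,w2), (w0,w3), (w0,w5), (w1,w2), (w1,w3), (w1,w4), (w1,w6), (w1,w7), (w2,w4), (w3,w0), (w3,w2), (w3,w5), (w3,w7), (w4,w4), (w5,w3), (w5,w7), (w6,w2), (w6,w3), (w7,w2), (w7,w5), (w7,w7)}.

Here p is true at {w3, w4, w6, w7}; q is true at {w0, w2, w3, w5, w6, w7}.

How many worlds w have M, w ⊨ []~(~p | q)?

2

w0: successors {w0, w2, w3, w5}; ~(~p | q) there: w0:F, w2:F, w3:F, w5:F. ✗
w1: successors {w2, w3, w4, w6, w7}; ~(~p | q) there: w2:F, w3:F, w4:T, w6:F, w7:F. ✗
w2: successors {w4}; ~(~p | q) there: w4:T. ✓
w3: successors {w0, w2, w5, w7}; ~(~p | q) there: w0:F, w2:F, w5:F, w7:F. ✗
w4: successors {w4}; ~(~p | q) there: w4:T. ✓
w5: successors {w3, w7}; ~(~p | q) there: w3:F, w7:F. ✗
w6: successors {w2, w3}; ~(~p | q) there: w2:F, w3:F. ✗
w7: successors {w2, w5, w7}; ~(~p | q) there: w2:F, w5:F, w7:F. ✗
Satisfying worlds: {w2, w4}.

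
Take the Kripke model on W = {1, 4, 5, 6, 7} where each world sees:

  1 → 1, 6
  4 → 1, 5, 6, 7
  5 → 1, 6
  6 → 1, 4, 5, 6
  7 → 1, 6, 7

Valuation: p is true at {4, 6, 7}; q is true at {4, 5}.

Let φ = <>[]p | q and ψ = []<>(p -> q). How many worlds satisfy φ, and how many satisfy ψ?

For <>[]p | q:
1: <>[]p is F, q is F. ✗
4: <>[]p is F, q is T. ✓
5: <>[]p is F, q is T. ✓
6: <>[]p is F, q is F. ✗
7: <>[]p is F, q is F. ✗
— 2 worlds.
For []<>(p -> q):
1: successors {1, 6}; <>(p -> q) there: 1:T, 6:T. ✓
4: successors {1, 5, 6, 7}; <>(p -> q) there: 1:T, 5:T, 6:T, 7:T. ✓
5: successors {1, 6}; <>(p -> q) there: 1:T, 6:T. ✓
6: successors {1, 4, 5, 6}; <>(p -> q) there: 1:T, 4:T, 5:T, 6:T. ✓
7: successors {1, 6, 7}; <>(p -> q) there: 1:T, 6:T, 7:T. ✓
— 5 worlds.

2 and 5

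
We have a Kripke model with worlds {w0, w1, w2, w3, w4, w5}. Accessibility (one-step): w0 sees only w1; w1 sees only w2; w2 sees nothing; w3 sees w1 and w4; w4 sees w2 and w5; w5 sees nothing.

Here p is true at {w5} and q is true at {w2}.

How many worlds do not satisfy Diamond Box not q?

w0: successors {w1}; Box not q there: w1:F. ✗
w1: successors {w2}; Box not q there: w2:T. ✓
w2: no successors, so Diamond Box not q fails. ✗
w3: successors {w1, w4}; Box not q there: w1:F, w4:F. ✗
w4: successors {w2, w5}; Box not q there: w2:T, w5:T. ✓
w5: no successors, so Diamond Box not q fails. ✗
Satisfying worlds: {w1, w4}.
So Diamond Box not q fails at the other 4 worlds.

4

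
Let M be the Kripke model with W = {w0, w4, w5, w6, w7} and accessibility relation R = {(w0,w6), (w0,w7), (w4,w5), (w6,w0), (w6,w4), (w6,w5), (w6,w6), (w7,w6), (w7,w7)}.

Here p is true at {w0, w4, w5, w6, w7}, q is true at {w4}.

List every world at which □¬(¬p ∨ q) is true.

w0: successors {w6, w7}; ¬(¬p ∨ q) there: w6:T, w7:T. ✓
w4: successors {w5}; ¬(¬p ∨ q) there: w5:T. ✓
w5: no successors, so □¬(¬p ∨ q) holds vacuously. ✓
w6: successors {w0, w4, w5, w6}; ¬(¬p ∨ q) there: w0:T, w4:F, w5:T, w6:T. ✗
w7: successors {w6, w7}; ¬(¬p ∨ q) there: w6:T, w7:T. ✓

{w0, w4, w5, w7}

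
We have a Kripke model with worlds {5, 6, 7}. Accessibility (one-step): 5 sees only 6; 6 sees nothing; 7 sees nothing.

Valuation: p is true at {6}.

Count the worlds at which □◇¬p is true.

2

5: successors {6}; ◇¬p there: 6:F. ✗
6: no successors, so □◇¬p holds vacuously. ✓
7: no successors, so □◇¬p holds vacuously. ✓
Satisfying worlds: {6, 7}.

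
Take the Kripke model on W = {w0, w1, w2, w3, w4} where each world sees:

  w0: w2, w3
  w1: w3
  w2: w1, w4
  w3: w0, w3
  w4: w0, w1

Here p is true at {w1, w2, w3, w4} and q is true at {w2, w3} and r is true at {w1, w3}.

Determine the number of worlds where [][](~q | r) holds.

3

w0: successors {w2, w3}; [](~q | r) there: w2:T, w3:T. ✓
w1: successors {w3}; [](~q | r) there: w3:T. ✓
w2: successors {w1, w4}; [](~q | r) there: w1:T, w4:T. ✓
w3: successors {w0, w3}; [](~q | r) there: w0:F, w3:T. ✗
w4: successors {w0, w1}; [](~q | r) there: w0:F, w1:T. ✗
Satisfying worlds: {w0, w1, w2}.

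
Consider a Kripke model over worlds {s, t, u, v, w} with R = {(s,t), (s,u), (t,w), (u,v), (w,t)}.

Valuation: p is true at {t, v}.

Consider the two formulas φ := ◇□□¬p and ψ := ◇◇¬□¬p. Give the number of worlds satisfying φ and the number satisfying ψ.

3 and 2

For ◇□□¬p:
s: successors {t, u}; □□¬p there: t:F, u:T. ✓
t: successors {w}; □□¬p there: w:T. ✓
u: successors {v}; □□¬p there: v:T. ✓
v: no successors, so ◇□□¬p fails. ✗
w: successors {t}; □□¬p there: t:F. ✗
— 3 worlds.
For ◇◇¬□¬p:
s: successors {t, u}; ◇¬□¬p there: t:T, u:F. ✓
t: successors {w}; ◇¬□¬p there: w:F. ✗
u: successors {v}; ◇¬□¬p there: v:F. ✗
v: no successors, so ◇◇¬□¬p fails. ✗
w: successors {t}; ◇¬□¬p there: t:T. ✓
— 2 worlds.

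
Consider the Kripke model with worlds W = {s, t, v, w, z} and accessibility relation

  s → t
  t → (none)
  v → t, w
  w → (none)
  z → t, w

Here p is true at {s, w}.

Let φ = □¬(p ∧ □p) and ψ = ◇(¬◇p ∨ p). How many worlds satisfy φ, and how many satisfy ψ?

3 and 3

For □¬(p ∧ □p):
s: successors {t}; ¬(p ∧ □p) there: t:T. ✓
t: no successors, so □¬(p ∧ □p) holds vacuously. ✓
v: successors {t, w}; ¬(p ∧ □p) there: t:T, w:F. ✗
w: no successors, so □¬(p ∧ □p) holds vacuously. ✓
z: successors {t, w}; ¬(p ∧ □p) there: t:T, w:F. ✗
— 3 worlds.
For ◇(¬◇p ∨ p):
s: successors {t}; ¬◇p ∨ p there: t:T. ✓
t: no successors, so ◇(¬◇p ∨ p) fails. ✗
v: successors {t, w}; ¬◇p ∨ p there: t:T, w:T. ✓
w: no successors, so ◇(¬◇p ∨ p) fails. ✗
z: successors {t, w}; ¬◇p ∨ p there: t:T, w:T. ✓
— 3 worlds.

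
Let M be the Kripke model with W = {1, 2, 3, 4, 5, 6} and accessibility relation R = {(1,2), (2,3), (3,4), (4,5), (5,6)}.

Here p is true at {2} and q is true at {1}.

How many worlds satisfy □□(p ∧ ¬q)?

1: successors {2}; □(p ∧ ¬q) there: 2:F. ✗
2: successors {3}; □(p ∧ ¬q) there: 3:F. ✗
3: successors {4}; □(p ∧ ¬q) there: 4:F. ✗
4: successors {5}; □(p ∧ ¬q) there: 5:F. ✗
5: successors {6}; □(p ∧ ¬q) there: 6:T. ✓
6: no successors, so □□(p ∧ ¬q) holds vacuously. ✓
Satisfying worlds: {5, 6}.

2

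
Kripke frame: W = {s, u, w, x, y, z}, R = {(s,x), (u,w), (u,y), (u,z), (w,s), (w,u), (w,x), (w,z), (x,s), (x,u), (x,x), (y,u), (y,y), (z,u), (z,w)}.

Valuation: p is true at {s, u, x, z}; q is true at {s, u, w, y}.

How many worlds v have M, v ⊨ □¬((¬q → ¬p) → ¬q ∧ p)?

2

s: successors {x}; ¬((¬q → ¬p) → ¬q ∧ p) there: x:F. ✗
u: successors {w, y, z}; ¬((¬q → ¬p) → ¬q ∧ p) there: w:T, y:T, z:F. ✗
w: successors {s, u, x, z}; ¬((¬q → ¬p) → ¬q ∧ p) there: s:T, u:T, x:F, z:F. ✗
x: successors {s, u, x}; ¬((¬q → ¬p) → ¬q ∧ p) there: s:T, u:T, x:F. ✗
y: successors {u, y}; ¬((¬q → ¬p) → ¬q ∧ p) there: u:T, y:T. ✓
z: successors {u, w}; ¬((¬q → ¬p) → ¬q ∧ p) there: u:T, w:T. ✓
Satisfying worlds: {y, z}.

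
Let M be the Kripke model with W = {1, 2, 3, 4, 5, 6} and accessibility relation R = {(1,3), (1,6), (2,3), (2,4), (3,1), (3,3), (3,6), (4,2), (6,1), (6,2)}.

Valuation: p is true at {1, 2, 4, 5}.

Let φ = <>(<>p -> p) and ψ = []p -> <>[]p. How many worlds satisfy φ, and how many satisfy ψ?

4 and 3

For <>(<>p -> p):
1: successors {3, 6}; <>p -> p there: 3:F, 6:F. ✗
2: successors {3, 4}; <>p -> p there: 3:F, 4:T. ✓
3: successors {1, 3, 6}; <>p -> p there: 1:T, 3:F, 6:F. ✓
4: successors {2}; <>p -> p there: 2:T. ✓
5: no successors, so <>(<>p -> p) fails. ✗
6: successors {1, 2}; <>p -> p there: 1:T, 2:T. ✓
— 4 worlds.
For []p -> <>[]p:
1: []p is F, <>[]p is T. ✓
2: []p is F, <>[]p is T. ✓
3: []p is F, <>[]p is T. ✓
4: []p is T, <>[]p is F. ✗
5: []p is T, <>[]p is F. ✗
6: []p is T, <>[]p is F. ✗
— 3 worlds.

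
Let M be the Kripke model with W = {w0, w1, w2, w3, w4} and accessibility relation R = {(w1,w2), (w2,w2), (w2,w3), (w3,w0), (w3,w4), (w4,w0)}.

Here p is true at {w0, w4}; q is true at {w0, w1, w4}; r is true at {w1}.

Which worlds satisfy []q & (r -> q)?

{w0, w3, w4}

w0: []q is T, r -> q is T. ✓
w1: []q is F, r -> q is T. ✗
w2: []q is F, r -> q is T. ✗
w3: []q is T, r -> q is T. ✓
w4: []q is T, r -> q is T. ✓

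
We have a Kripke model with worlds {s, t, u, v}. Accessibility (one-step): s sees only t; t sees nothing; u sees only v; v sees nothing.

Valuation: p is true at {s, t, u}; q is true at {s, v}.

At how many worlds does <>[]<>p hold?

s: successors {t}; []<>p there: t:T. ✓
t: no successors, so <>[]<>p fails. ✗
u: successors {v}; []<>p there: v:T. ✓
v: no successors, so <>[]<>p fails. ✗
Satisfying worlds: {s, u}.

2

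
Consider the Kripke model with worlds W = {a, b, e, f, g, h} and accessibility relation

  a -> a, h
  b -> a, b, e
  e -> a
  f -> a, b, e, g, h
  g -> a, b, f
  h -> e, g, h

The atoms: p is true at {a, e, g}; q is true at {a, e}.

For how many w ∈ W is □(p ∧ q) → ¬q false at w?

a: □(p ∧ q) is F, ¬q is F. ✓
b: □(p ∧ q) is F, ¬q is T. ✓
e: □(p ∧ q) is T, ¬q is F. ✗
f: □(p ∧ q) is F, ¬q is T. ✓
g: □(p ∧ q) is F, ¬q is T. ✓
h: □(p ∧ q) is F, ¬q is T. ✓
Satisfying worlds: {a, b, f, g, h}.
So □(p ∧ q) → ¬q fails at the other 1 world.

1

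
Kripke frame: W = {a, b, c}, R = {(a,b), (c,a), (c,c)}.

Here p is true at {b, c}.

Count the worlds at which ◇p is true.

a: successors {b}; p there: b:T. ✓
b: no successors, so ◇p fails. ✗
c: successors {a, c}; p there: a:F, c:T. ✓
Satisfying worlds: {a, c}.

2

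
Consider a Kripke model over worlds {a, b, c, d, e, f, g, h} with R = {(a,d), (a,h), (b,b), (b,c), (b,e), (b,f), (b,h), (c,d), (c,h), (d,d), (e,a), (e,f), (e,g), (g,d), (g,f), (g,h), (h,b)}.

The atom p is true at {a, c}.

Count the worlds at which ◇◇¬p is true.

7

a: successors {d, h}; ◇¬p there: d:T, h:T. ✓
b: successors {b, c, e, f, h}; ◇¬p there: b:T, c:T, e:T, f:F, h:T. ✓
c: successors {d, h}; ◇¬p there: d:T, h:T. ✓
d: successors {d}; ◇¬p there: d:T. ✓
e: successors {a, f, g}; ◇¬p there: a:T, f:F, g:T. ✓
f: no successors, so ◇◇¬p fails. ✗
g: successors {d, f, h}; ◇¬p there: d:T, f:F, h:T. ✓
h: successors {b}; ◇¬p there: b:T. ✓
Satisfying worlds: {a, b, c, d, e, g, h}.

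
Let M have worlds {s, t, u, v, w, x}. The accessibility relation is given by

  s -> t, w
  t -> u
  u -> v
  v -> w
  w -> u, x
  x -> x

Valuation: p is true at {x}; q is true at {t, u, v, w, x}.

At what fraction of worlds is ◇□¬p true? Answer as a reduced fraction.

2/3

s: successors {t, w}; □¬p there: t:T, w:F. ✓
t: successors {u}; □¬p there: u:T. ✓
u: successors {v}; □¬p there: v:T. ✓
v: successors {w}; □¬p there: w:F. ✗
w: successors {u, x}; □¬p there: u:T, x:F. ✓
x: successors {x}; □¬p there: x:F. ✗
That's 4 of 6 worlds, so 4/6 = 2/3.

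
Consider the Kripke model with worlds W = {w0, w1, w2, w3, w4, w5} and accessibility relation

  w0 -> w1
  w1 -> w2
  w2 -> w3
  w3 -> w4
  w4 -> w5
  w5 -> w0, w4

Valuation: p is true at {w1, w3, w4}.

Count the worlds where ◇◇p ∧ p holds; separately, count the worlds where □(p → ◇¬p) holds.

2 and 5

For ◇◇p ∧ p:
w0: ◇◇p is F, p is F. ✗
w1: ◇◇p is T, p is T. ✓
w2: ◇◇p is T, p is F. ✗
w3: ◇◇p is F, p is T. ✗
w4: ◇◇p is T, p is T. ✓
w5: ◇◇p is T, p is F. ✗
— 2 worlds.
For □(p → ◇¬p):
w0: successors {w1}; p → ◇¬p there: w1:T. ✓
w1: successors {w2}; p → ◇¬p there: w2:T. ✓
w2: successors {w3}; p → ◇¬p there: w3:F. ✗
w3: successors {w4}; p → ◇¬p there: w4:T. ✓
w4: successors {w5}; p → ◇¬p there: w5:T. ✓
w5: successors {w0, w4}; p → ◇¬p there: w0:T, w4:T. ✓
— 5 worlds.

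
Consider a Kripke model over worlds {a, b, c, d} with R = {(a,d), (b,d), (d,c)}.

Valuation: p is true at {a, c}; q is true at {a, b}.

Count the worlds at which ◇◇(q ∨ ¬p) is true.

0

a: successors {d}; ◇(q ∨ ¬p) there: d:F. ✗
b: successors {d}; ◇(q ∨ ¬p) there: d:F. ✗
c: no successors, so ◇◇(q ∨ ¬p) fails. ✗
d: successors {c}; ◇(q ∨ ¬p) there: c:F. ✗
Satisfying worlds: ∅.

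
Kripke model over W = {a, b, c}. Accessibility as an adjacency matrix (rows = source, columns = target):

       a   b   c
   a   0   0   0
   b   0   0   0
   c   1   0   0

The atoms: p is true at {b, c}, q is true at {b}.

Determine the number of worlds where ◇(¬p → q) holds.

0

a: no successors, so ◇(¬p → q) fails. ✗
b: no successors, so ◇(¬p → q) fails. ✗
c: successors {a}; ¬p → q there: a:F. ✗
Satisfying worlds: ∅.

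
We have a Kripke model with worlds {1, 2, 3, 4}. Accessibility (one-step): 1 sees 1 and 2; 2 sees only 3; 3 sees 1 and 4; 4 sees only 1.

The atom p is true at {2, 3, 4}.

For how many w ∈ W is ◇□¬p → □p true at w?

3

1: ◇□¬p is F, □p is F. ✓
2: ◇□¬p is F, □p is T. ✓
3: ◇□¬p is T, □p is F. ✗
4: ◇□¬p is F, □p is F. ✓
Satisfying worlds: {1, 2, 4}.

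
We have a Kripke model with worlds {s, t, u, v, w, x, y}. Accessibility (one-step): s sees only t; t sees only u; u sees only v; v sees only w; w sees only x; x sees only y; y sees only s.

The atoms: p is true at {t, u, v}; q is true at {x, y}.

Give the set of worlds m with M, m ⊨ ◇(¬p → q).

s: successors {t}; ¬p → q there: t:T. ✓
t: successors {u}; ¬p → q there: u:T. ✓
u: successors {v}; ¬p → q there: v:T. ✓
v: successors {w}; ¬p → q there: w:F. ✗
w: successors {x}; ¬p → q there: x:T. ✓
x: successors {y}; ¬p → q there: y:T. ✓
y: successors {s}; ¬p → q there: s:F. ✗

{s, t, u, w, x}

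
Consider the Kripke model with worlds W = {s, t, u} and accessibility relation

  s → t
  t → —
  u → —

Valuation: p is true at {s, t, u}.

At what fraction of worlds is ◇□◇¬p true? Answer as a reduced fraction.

s: successors {t}; □◇¬p there: t:T. ✓
t: no successors, so ◇□◇¬p fails. ✗
u: no successors, so ◇□◇¬p fails. ✗
That's 1 of 3 worlds, so 1/3.

1/3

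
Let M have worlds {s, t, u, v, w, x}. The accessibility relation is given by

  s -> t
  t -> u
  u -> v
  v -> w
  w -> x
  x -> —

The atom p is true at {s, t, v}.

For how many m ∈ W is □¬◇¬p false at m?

3

s: successors {t}; ¬◇¬p there: t:F. ✗
t: successors {u}; ¬◇¬p there: u:T. ✓
u: successors {v}; ¬◇¬p there: v:F. ✗
v: successors {w}; ¬◇¬p there: w:F. ✗
w: successors {x}; ¬◇¬p there: x:T. ✓
x: no successors, so □¬◇¬p holds vacuously. ✓
Satisfying worlds: {t, w, x}.
So □¬◇¬p fails at the other 3 worlds.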